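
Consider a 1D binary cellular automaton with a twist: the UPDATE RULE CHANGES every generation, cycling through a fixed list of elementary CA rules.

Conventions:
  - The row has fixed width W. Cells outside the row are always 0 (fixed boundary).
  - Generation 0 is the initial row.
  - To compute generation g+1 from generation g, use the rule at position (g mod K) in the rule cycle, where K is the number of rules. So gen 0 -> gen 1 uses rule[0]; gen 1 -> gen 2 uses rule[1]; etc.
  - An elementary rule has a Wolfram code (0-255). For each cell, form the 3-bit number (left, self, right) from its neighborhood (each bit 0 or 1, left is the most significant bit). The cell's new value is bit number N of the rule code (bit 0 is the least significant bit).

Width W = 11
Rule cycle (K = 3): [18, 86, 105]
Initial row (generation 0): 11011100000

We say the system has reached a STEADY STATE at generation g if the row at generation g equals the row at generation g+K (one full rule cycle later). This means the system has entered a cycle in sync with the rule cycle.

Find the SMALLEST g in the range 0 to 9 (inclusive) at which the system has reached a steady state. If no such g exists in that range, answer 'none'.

Answer: 4

Derivation:
Gen 0: 11011100000
Gen 1 (rule 18): 00000010000
Gen 2 (rule 86): 00000111000
Gen 3 (rule 105): 11110101011
Gen 4 (rule 18): 00000000000
Gen 5 (rule 86): 00000000000
Gen 6 (rule 105): 11111111111
Gen 7 (rule 18): 00000000000
Gen 8 (rule 86): 00000000000
Gen 9 (rule 105): 11111111111
Gen 10 (rule 18): 00000000000
Gen 11 (rule 86): 00000000000
Gen 12 (rule 105): 11111111111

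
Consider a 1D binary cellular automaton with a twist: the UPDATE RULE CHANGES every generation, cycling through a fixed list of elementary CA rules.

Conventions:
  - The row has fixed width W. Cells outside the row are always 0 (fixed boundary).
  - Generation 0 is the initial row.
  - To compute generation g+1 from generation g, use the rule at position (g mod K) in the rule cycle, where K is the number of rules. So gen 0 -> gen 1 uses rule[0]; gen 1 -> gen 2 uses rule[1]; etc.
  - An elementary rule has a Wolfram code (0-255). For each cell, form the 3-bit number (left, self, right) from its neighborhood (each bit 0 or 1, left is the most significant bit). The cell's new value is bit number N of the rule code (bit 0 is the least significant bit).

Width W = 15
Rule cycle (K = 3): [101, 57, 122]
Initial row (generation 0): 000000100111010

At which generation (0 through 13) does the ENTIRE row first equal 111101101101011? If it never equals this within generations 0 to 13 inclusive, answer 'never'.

Answer: never

Derivation:
Gen 0: 000000100111010
Gen 1 (rule 101): 111110100001110
Gen 2 (rule 57): 100001011101001
Gen 3 (rule 122): 010010110110110
Gen 4 (rule 101): 010011011011010
Gen 5 (rule 57): 001010110110101
Gen 6 (rule 122): 010101111111010
Gen 7 (rule 101): 011110000001110
Gen 8 (rule 57): 010001111101001
Gen 9 (rule 122): 101011000110110
Gen 10 (rule 101): 111101010011010
Gen 11 (rule 57): 100010101010101
Gen 12 (rule 122): 010101010101010
Gen 13 (rule 101): 011111111111110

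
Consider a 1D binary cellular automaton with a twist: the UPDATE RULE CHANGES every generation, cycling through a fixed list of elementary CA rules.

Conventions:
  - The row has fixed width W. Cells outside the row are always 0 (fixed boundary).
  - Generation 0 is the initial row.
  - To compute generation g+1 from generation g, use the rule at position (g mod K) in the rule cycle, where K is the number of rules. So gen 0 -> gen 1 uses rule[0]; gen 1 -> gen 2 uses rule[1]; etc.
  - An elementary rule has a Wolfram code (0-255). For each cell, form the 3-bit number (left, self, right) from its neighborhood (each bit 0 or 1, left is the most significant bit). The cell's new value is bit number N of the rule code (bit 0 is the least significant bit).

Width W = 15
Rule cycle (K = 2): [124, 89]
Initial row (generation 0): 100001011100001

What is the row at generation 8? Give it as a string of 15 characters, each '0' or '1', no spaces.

Gen 0: 100001011100001
Gen 1 (rule 124): 110001110110001
Gen 2 (rule 89): 111101010111100
Gen 3 (rule 124): 100111111100110
Gen 4 (rule 89): 010100000110111
Gen 5 (rule 124): 011110000111101
Gen 6 (rule 89): 010011110100100
Gen 7 (rule 124): 011010011110110
Gen 8 (rule 89): 011001010010111

Answer: 011001010010111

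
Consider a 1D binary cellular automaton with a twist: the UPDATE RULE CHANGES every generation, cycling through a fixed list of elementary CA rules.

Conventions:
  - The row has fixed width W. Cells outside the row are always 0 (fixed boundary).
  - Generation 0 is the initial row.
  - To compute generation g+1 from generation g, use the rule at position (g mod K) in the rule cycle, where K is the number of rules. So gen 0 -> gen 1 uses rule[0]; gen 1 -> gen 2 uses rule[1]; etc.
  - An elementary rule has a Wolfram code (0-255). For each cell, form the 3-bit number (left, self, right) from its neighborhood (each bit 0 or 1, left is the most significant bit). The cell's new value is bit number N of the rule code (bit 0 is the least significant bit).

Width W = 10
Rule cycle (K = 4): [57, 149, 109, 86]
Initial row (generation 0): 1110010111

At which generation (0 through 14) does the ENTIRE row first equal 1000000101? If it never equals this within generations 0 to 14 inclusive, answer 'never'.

Gen 0: 1110010111
Gen 1 (rule 57): 1001001100
Gen 2 (rule 149): 1101100011
Gen 3 (rule 109): 1111101011
Gen 4 (rule 86): 0000101001
Gen 5 (rule 57): 1110010100
Gen 6 (rule 149): 0101010111
Gen 7 (rule 109): 0111111101
Gen 8 (rule 86): 1000000101
Gen 9 (rule 57): 0111110010
Gen 10 (rule 149): 0011101011
Gen 11 (rule 109): 1010111111
Gen 12 (rule 86): 1010000001
Gen 13 (rule 57): 0101111100
Gen 14 (rule 149): 0100111011

Answer: 8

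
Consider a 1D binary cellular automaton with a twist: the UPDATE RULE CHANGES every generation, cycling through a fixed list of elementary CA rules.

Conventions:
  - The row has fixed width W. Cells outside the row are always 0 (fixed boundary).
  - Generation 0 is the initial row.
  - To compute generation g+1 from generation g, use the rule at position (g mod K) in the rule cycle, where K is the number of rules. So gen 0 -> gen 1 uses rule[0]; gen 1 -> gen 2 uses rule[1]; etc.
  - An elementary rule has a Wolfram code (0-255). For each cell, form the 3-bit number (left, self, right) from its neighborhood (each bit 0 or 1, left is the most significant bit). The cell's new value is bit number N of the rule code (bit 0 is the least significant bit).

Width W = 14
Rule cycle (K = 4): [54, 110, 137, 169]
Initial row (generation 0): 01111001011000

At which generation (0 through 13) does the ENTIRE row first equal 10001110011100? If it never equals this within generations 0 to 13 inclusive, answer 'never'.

Gen 0: 01111001011000
Gen 1 (rule 54): 10000111100100
Gen 2 (rule 110): 10001100101100
Gen 3 (rule 137): 00101000001001
Gen 4 (rule 169): 10010011100000
Gen 5 (rule 54): 11111100010000
Gen 6 (rule 110): 10000100110000
Gen 7 (rule 137): 00110000100111
Gen 8 (rule 169): 10100110000110
Gen 9 (rule 54): 11111001001001
Gen 10 (rule 110): 10001011011011
Gen 11 (rule 137): 00100010010010
Gen 12 (rule 169): 10001000000000
Gen 13 (rule 54): 11011100000000

Answer: never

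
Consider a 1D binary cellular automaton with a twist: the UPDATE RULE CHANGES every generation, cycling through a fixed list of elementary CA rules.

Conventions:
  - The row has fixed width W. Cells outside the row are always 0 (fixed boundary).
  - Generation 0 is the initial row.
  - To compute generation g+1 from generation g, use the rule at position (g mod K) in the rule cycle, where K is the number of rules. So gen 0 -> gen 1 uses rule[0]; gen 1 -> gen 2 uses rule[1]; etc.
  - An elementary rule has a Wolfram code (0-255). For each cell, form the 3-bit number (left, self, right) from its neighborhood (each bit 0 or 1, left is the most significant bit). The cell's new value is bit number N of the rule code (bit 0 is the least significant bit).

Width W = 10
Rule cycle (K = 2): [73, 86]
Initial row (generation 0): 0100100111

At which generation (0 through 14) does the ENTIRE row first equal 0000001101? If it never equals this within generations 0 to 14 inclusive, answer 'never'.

Answer: 2

Derivation:
Gen 0: 0100100111
Gen 1 (rule 73): 0000000101
Gen 2 (rule 86): 0000001101
Gen 3 (rule 73): 1111101100
Gen 4 (rule 86): 0000100110
Gen 5 (rule 73): 1110000110
Gen 6 (rule 86): 0011001011
Gen 7 (rule 73): 1011000011
Gen 8 (rule 86): 1001100101
Gen 9 (rule 73): 0001100000
Gen 10 (rule 86): 0010110000
Gen 11 (rule 73): 1000110111
Gen 12 (rule 86): 1101010001
Gen 13 (rule 73): 1100000100
Gen 14 (rule 86): 0110001110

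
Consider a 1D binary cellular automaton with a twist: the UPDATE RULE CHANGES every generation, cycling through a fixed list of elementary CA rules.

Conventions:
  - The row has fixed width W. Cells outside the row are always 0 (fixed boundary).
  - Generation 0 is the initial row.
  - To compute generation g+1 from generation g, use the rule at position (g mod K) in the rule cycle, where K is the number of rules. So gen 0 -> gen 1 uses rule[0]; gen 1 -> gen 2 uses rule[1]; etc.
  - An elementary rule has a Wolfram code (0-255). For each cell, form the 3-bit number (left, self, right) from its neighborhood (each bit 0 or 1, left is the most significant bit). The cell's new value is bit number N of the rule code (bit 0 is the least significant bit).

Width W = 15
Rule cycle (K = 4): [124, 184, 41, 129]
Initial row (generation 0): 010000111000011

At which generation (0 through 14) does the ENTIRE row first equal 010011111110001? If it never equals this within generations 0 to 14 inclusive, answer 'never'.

Gen 0: 010000111000011
Gen 1 (rule 124): 011000101100011
Gen 2 (rule 184): 010100011010010
Gen 3 (rule 41): 001001010100000
Gen 4 (rule 129): 100000000001111
Gen 5 (rule 124): 110000000001001
Gen 6 (rule 184): 101000000000100
Gen 7 (rule 41): 010011111110001
Gen 8 (rule 129): 000001111100100
Gen 9 (rule 124): 000001000110110
Gen 10 (rule 184): 000000100101101
Gen 11 (rule 41): 111110000011010
Gen 12 (rule 129): 011100111000000
Gen 13 (rule 124): 010110101100000
Gen 14 (rule 184): 001101011010000

Answer: 7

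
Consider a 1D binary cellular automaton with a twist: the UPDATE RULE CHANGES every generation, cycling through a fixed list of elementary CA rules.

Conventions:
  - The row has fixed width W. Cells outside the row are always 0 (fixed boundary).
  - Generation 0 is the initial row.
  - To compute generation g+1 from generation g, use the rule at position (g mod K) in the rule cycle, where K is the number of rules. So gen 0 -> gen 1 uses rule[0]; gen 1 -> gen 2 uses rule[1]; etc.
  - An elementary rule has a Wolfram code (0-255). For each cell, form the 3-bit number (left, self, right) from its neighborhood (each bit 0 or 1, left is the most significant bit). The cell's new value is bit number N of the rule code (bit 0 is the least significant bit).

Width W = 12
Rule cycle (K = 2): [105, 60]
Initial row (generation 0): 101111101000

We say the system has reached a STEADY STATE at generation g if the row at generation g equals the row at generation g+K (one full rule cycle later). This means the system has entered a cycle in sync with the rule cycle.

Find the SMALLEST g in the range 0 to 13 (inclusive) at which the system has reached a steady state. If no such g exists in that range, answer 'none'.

Gen 0: 101111101000
Gen 1 (rule 105): 011000110011
Gen 2 (rule 60): 010100101010
Gen 3 (rule 105): 001000010100
Gen 4 (rule 60): 001100011110
Gen 5 (rule 105): 101101010010
Gen 6 (rule 60): 111011111011
Gen 7 (rule 105): 101110001111
Gen 8 (rule 60): 111001001000
Gen 9 (rule 105): 101000000011
Gen 10 (rule 60): 111100000010
Gen 11 (rule 105): 100101111000
Gen 12 (rule 60): 110111000100
Gen 13 (rule 105): 111101010001
Gen 14 (rule 60): 100011111001
Gen 15 (rule 105): 001010001000

Answer: none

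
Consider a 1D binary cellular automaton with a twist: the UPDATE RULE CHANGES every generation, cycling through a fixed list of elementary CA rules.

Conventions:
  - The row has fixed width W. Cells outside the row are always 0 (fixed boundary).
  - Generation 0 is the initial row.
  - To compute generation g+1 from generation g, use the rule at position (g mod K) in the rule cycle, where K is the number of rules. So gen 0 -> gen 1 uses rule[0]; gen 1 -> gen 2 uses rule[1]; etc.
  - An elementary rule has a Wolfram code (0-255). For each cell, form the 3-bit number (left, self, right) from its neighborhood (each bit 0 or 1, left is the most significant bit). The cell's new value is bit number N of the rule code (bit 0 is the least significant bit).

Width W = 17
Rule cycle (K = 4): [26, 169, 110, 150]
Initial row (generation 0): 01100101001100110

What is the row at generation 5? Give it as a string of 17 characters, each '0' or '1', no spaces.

Gen 0: 01100101001100110
Gen 1 (rule 26): 11011000111011101
Gen 2 (rule 169): 10110010110111010
Gen 3 (rule 110): 11110111111101110
Gen 4 (rule 150): 01100011111000101
Gen 5 (rule 26): 11010110000101000

Answer: 11010110000101000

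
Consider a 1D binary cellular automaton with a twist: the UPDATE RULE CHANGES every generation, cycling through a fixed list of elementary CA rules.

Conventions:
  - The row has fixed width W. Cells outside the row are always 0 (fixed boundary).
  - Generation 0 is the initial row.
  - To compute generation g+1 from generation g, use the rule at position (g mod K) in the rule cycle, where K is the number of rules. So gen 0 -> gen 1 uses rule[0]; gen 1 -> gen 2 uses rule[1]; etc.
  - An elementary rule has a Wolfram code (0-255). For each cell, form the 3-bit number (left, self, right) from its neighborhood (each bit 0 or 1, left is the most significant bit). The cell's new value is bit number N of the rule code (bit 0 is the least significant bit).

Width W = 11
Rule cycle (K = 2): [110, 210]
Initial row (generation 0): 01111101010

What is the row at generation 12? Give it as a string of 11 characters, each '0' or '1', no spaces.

Gen 0: 01111101010
Gen 1 (rule 110): 11000111110
Gen 2 (rule 210): 01101011111
Gen 3 (rule 110): 11111110001
Gen 4 (rule 210): 01111111010
Gen 5 (rule 110): 11000001110
Gen 6 (rule 210): 01100010111
Gen 7 (rule 110): 11100111101
Gen 8 (rule 210): 01111011100
Gen 9 (rule 110): 11001110100
Gen 10 (rule 210): 01110110010
Gen 11 (rule 110): 11011110110
Gen 12 (rule 210): 01001110011

Answer: 01001110011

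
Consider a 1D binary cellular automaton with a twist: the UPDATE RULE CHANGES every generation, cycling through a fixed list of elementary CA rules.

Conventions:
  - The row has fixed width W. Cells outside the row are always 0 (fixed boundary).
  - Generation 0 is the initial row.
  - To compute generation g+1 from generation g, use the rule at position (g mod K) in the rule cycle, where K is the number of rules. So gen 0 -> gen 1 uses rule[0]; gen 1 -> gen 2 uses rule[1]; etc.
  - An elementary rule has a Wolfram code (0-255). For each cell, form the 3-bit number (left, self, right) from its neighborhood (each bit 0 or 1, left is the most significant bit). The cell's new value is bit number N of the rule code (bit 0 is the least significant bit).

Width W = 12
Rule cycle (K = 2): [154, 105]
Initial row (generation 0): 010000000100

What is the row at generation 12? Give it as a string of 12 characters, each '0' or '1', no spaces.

Gen 0: 010000000100
Gen 1 (rule 154): 101000001010
Gen 2 (rule 105): 010011100100
Gen 3 (rule 154): 101111011010
Gen 4 (rule 105): 011001111100
Gen 5 (rule 154): 110111111010
Gen 6 (rule 105): 111100001100
Gen 7 (rule 154): 111010011010
Gen 8 (rule 105): 101100011100
Gen 9 (rule 154): 001010111010
Gen 10 (rule 105): 100101101100
Gen 11 (rule 154): 011001001010
Gen 12 (rule 105): 011000000100

Answer: 011000000100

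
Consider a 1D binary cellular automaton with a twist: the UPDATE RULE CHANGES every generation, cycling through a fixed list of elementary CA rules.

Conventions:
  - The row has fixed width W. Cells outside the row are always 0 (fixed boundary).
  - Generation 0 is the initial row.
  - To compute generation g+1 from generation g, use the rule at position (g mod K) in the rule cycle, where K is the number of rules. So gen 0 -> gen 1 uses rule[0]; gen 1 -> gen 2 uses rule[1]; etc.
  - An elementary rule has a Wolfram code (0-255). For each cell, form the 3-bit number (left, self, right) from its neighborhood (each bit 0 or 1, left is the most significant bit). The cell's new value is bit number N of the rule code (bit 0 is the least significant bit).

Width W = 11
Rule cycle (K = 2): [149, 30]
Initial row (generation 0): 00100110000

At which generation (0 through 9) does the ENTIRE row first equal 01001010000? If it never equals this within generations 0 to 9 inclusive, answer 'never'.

Gen 0: 00100110000
Gen 1 (rule 149): 10110001111
Gen 2 (rule 30): 10101011000
Gen 3 (rule 149): 10101000111
Gen 4 (rule 30): 10101101100
Gen 5 (rule 149): 10100000011
Gen 6 (rule 30): 10110000110
Gen 7 (rule 149): 10001110001
Gen 8 (rule 30): 11011001011
Gen 9 (rule 149): 00000101000

Answer: never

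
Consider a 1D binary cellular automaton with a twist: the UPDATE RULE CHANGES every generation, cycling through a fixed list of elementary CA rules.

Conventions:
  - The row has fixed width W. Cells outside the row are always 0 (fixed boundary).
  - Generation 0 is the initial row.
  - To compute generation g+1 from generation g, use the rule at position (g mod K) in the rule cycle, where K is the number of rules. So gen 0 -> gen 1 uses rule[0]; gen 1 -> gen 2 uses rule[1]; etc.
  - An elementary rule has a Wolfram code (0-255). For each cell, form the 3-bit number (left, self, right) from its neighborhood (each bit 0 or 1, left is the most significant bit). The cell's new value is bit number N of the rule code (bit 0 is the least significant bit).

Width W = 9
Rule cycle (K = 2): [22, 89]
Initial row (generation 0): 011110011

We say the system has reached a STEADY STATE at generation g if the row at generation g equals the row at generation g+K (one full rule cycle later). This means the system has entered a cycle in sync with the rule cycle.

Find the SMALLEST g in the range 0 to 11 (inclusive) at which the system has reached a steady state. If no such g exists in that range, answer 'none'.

Answer: 3

Derivation:
Gen 0: 011110011
Gen 1 (rule 22): 100001100
Gen 2 (rule 89): 011101111
Gen 3 (rule 22): 100000000
Gen 4 (rule 89): 011111111
Gen 5 (rule 22): 100000000
Gen 6 (rule 89): 011111111
Gen 7 (rule 22): 100000000
Gen 8 (rule 89): 011111111
Gen 9 (rule 22): 100000000
Gen 10 (rule 89): 011111111
Gen 11 (rule 22): 100000000
Gen 12 (rule 89): 011111111
Gen 13 (rule 22): 100000000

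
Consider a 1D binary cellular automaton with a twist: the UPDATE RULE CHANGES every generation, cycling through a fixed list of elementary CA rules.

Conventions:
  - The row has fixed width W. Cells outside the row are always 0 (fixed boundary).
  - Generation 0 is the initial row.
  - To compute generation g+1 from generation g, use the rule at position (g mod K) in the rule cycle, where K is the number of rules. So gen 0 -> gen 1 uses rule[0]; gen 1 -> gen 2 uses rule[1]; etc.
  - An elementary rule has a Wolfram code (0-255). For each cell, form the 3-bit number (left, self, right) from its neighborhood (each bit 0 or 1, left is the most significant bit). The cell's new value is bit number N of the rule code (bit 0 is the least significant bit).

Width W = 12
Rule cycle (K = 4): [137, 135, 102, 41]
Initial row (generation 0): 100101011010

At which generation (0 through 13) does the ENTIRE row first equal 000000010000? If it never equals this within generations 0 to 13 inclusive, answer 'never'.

Gen 0: 100101011010
Gen 1 (rule 137): 000000010000
Gen 2 (rule 135): 111111110111
Gen 3 (rule 102): 000000011001
Gen 4 (rule 41): 111111010000
Gen 5 (rule 137): 111110000111
Gen 6 (rule 135): 011100111010
Gen 7 (rule 102): 100101001110
Gen 8 (rule 41): 000010001000
Gen 9 (rule 137): 111000100011
Gen 10 (rule 135): 010011101100
Gen 11 (rule 102): 110100110100
Gen 12 (rule 41): 101000101001
Gen 13 (rule 137): 000010000000

Answer: 1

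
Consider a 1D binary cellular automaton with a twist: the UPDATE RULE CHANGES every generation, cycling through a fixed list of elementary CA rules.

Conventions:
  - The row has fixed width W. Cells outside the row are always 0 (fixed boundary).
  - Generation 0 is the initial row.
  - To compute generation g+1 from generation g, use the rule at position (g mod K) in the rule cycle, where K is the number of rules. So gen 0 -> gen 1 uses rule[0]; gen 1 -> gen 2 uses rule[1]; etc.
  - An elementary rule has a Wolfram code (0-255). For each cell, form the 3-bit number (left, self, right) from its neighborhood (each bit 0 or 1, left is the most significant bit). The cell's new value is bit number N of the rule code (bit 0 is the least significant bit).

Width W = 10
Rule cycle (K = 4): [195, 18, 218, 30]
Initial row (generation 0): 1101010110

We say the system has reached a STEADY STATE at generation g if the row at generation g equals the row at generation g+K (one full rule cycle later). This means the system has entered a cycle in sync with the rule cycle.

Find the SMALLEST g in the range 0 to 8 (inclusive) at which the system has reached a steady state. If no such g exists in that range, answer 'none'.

Gen 0: 1101010110
Gen 1 (rule 195): 0100000010
Gen 2 (rule 18): 1010000101
Gen 3 (rule 218): 0001001000
Gen 4 (rule 30): 0011111100
Gen 5 (rule 195): 1101111101
Gen 6 (rule 18): 0000000000
Gen 7 (rule 218): 0000000000
Gen 8 (rule 30): 0000000000
Gen 9 (rule 195): 1111111111
Gen 10 (rule 18): 0000000000
Gen 11 (rule 218): 0000000000
Gen 12 (rule 30): 0000000000

Answer: 6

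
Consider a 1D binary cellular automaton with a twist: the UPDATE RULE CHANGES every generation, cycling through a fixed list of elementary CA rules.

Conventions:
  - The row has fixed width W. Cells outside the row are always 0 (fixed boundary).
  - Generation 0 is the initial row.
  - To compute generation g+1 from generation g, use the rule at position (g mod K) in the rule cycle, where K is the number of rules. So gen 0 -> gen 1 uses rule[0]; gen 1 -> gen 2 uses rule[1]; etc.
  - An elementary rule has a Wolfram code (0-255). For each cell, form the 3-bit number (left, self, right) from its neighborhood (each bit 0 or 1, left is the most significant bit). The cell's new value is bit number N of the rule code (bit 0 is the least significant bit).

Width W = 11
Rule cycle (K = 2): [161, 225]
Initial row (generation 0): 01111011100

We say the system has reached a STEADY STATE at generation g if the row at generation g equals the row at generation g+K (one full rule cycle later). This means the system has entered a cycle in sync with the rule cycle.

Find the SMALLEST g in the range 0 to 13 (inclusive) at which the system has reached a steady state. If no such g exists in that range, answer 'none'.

Gen 0: 01111011100
Gen 1 (rule 161): 00110101001
Gen 2 (rule 225): 10011010000
Gen 3 (rule 161): 00000100111
Gen 4 (rule 225): 11110000011
Gen 5 (rule 161): 01100111000
Gen 6 (rule 225): 00100011011
Gen 7 (rule 161): 10001000100
Gen 8 (rule 225): 00100010001
Gen 9 (rule 161): 10001000100
Gen 10 (rule 225): 00100010001
Gen 11 (rule 161): 10001000100
Gen 12 (rule 225): 00100010001
Gen 13 (rule 161): 10001000100
Gen 14 (rule 225): 00100010001
Gen 15 (rule 161): 10001000100

Answer: 7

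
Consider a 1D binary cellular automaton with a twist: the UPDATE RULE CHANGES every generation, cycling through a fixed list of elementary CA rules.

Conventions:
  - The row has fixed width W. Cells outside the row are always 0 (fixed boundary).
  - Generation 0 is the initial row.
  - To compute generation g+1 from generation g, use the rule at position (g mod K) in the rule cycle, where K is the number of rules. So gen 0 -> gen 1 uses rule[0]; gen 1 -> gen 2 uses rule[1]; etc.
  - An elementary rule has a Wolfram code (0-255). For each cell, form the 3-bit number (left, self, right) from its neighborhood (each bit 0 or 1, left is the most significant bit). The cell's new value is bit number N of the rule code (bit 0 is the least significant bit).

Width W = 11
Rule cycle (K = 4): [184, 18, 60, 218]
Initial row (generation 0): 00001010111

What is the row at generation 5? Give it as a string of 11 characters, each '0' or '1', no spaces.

Answer: 00011101001

Derivation:
Gen 0: 00001010111
Gen 1 (rule 184): 00000101110
Gen 2 (rule 18): 00001000001
Gen 3 (rule 60): 00001100001
Gen 4 (rule 218): 00011110010
Gen 5 (rule 184): 00011101001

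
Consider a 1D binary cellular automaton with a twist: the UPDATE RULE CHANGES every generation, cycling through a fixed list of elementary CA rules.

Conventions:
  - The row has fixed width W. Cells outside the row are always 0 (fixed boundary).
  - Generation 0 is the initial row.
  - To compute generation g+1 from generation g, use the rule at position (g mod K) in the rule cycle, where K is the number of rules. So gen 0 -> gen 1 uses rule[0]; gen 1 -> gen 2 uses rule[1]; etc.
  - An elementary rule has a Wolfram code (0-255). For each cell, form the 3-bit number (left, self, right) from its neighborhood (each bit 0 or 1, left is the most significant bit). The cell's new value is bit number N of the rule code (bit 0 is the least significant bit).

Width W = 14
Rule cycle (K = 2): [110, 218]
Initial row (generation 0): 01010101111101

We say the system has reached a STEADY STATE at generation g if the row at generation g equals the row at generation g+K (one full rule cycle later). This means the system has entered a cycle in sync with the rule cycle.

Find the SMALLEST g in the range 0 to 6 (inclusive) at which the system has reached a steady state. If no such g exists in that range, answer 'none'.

Answer: none

Derivation:
Gen 0: 01010101111101
Gen 1 (rule 110): 11111111000111
Gen 2 (rule 218): 11111111101111
Gen 3 (rule 110): 10000000111001
Gen 4 (rule 218): 01000001111110
Gen 5 (rule 110): 11000011000010
Gen 6 (rule 218): 11100111100101
Gen 7 (rule 110): 10101100101111
Gen 8 (rule 218): 00001111001111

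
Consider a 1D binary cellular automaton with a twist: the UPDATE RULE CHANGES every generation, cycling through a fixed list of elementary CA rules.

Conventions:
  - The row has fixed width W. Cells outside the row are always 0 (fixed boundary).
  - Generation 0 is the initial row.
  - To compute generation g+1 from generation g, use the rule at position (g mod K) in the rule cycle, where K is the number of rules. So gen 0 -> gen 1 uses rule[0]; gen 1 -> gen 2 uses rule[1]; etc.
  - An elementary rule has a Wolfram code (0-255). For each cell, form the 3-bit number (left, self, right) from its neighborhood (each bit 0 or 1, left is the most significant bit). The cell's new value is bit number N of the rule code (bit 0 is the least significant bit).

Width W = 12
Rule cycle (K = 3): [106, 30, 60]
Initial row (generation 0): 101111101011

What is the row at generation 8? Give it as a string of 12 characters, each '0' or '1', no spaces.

Answer: 110001010001

Derivation:
Gen 0: 101111101011
Gen 1 (rule 106): 011000110111
Gen 2 (rule 30): 110101100100
Gen 3 (rule 60): 101111010110
Gen 4 (rule 106): 011001101110
Gen 5 (rule 30): 110111001001
Gen 6 (rule 60): 101100101101
Gen 7 (rule 106): 011101011110
Gen 8 (rule 30): 110001010001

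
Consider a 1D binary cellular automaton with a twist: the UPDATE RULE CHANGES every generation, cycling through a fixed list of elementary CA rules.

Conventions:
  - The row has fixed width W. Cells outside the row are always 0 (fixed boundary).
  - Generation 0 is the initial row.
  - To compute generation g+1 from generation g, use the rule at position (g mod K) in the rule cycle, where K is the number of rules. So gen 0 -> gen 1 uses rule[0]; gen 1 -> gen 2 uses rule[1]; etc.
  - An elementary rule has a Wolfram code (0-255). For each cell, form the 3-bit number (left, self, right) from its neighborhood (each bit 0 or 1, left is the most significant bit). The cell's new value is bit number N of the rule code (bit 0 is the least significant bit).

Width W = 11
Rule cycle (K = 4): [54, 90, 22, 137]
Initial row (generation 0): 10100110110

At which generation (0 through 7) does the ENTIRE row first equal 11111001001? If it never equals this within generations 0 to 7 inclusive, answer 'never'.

Answer: 1

Derivation:
Gen 0: 10100110110
Gen 1 (rule 54): 11111001001
Gen 2 (rule 90): 10001110110
Gen 3 (rule 22): 11010000001
Gen 4 (rule 137): 10000111100
Gen 5 (rule 54): 11001000010
Gen 6 (rule 90): 11110100101
Gen 7 (rule 22): 00000111101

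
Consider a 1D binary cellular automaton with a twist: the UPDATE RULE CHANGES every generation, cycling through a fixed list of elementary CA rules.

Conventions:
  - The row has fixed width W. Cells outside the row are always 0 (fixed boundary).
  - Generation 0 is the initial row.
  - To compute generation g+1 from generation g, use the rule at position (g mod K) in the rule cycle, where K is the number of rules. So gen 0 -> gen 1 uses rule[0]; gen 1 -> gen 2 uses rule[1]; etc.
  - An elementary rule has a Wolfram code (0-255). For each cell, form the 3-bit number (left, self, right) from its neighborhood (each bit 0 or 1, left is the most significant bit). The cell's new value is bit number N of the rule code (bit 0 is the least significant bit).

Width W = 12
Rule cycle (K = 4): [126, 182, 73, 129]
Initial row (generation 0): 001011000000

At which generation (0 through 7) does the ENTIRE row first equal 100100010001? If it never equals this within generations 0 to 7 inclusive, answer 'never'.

Gen 0: 001011000000
Gen 1 (rule 126): 011111100000
Gen 2 (rule 182): 101111010000
Gen 3 (rule 73): 001001000111
Gen 4 (rule 129): 100000010010
Gen 5 (rule 126): 110000111111
Gen 6 (rule 182): 001001011110
Gen 7 (rule 73): 100000010010

Answer: never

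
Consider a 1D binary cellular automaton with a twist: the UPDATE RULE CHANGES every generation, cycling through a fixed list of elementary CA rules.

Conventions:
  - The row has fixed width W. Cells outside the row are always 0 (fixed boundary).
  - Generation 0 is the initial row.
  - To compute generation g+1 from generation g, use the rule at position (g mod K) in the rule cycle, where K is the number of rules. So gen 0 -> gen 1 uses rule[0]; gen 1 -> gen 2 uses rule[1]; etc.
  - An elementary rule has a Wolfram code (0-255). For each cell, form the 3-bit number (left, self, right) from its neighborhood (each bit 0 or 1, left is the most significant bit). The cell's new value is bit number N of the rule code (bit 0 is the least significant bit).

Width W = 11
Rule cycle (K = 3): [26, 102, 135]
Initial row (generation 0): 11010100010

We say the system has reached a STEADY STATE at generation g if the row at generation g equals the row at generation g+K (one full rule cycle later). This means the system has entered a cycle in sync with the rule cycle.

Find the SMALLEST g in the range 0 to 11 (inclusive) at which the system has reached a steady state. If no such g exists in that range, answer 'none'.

Gen 0: 11010100010
Gen 1 (rule 26): 10000010101
Gen 2 (rule 102): 10000111111
Gen 3 (rule 135): 10111011110
Gen 4 (rule 26): 00100010001
Gen 5 (rule 102): 01100110011
Gen 6 (rule 135): 10001000100
Gen 7 (rule 26): 01010101010
Gen 8 (rule 102): 11111111110
Gen 9 (rule 135): 01111111100
Gen 10 (rule 26): 11000000010
Gen 11 (rule 102): 01000000110
Gen 12 (rule 135): 11011111000
Gen 13 (rule 26): 10010000100
Gen 14 (rule 102): 10110001100

Answer: none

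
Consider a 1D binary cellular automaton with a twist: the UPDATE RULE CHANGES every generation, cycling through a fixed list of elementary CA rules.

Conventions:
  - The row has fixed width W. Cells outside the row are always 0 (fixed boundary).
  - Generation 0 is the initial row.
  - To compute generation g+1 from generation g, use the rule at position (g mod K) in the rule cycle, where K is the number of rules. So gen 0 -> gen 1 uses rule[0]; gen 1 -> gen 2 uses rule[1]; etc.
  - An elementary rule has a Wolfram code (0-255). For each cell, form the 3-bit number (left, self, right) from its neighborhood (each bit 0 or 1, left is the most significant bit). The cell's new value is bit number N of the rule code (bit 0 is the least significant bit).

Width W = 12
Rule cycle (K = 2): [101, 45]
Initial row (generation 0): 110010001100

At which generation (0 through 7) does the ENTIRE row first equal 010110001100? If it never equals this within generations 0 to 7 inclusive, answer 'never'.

Gen 0: 110010001100
Gen 1 (rule 101): 010010100101
Gen 2 (rule 45): 010011100111
Gen 3 (rule 101): 010000100001
Gen 4 (rule 45): 010110101101
Gen 5 (rule 101): 011011110111
Gen 6 (rule 45): 010110001100
Gen 7 (rule 101): 011010100101

Answer: 6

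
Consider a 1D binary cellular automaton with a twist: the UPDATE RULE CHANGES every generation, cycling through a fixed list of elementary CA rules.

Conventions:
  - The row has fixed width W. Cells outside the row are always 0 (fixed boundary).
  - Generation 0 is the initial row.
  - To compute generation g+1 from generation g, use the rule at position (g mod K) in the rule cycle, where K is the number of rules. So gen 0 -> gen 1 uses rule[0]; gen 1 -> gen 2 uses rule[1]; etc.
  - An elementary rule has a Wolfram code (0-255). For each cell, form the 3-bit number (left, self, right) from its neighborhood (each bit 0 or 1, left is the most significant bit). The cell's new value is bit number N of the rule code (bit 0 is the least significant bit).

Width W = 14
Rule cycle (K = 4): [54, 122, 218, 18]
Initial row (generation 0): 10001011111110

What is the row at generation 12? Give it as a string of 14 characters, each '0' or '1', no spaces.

Answer: 10000000100000

Derivation:
Gen 0: 10001011111110
Gen 1 (rule 54): 11011100000001
Gen 2 (rule 122): 11110110000010
Gen 3 (rule 218): 11110111000101
Gen 4 (rule 18): 00000000101000
Gen 5 (rule 54): 00000001111100
Gen 6 (rule 122): 00000011000110
Gen 7 (rule 218): 00000111101111
Gen 8 (rule 18): 00001000000000
Gen 9 (rule 54): 00011100000000
Gen 10 (rule 122): 00110110000000
Gen 11 (rule 218): 01110111000000
Gen 12 (rule 18): 10000000100000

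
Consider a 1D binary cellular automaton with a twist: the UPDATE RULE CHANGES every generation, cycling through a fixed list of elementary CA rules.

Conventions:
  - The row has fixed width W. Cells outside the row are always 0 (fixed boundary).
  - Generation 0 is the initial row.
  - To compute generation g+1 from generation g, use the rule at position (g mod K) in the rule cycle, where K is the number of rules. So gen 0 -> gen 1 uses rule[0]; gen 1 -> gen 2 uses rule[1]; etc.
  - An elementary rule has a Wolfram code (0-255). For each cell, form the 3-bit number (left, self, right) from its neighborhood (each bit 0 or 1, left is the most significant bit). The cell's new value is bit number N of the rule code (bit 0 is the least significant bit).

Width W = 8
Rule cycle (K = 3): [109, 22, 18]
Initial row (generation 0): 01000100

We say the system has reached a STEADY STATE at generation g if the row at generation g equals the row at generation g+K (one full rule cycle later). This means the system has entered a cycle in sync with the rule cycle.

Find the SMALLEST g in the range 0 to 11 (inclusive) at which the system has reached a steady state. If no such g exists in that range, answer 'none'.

Answer: 3

Derivation:
Gen 0: 01000100
Gen 1 (rule 109): 01010101
Gen 2 (rule 22): 11010101
Gen 3 (rule 18): 00000000
Gen 4 (rule 109): 11111111
Gen 5 (rule 22): 00000000
Gen 6 (rule 18): 00000000
Gen 7 (rule 109): 11111111
Gen 8 (rule 22): 00000000
Gen 9 (rule 18): 00000000
Gen 10 (rule 109): 11111111
Gen 11 (rule 22): 00000000
Gen 12 (rule 18): 00000000
Gen 13 (rule 109): 11111111
Gen 14 (rule 22): 00000000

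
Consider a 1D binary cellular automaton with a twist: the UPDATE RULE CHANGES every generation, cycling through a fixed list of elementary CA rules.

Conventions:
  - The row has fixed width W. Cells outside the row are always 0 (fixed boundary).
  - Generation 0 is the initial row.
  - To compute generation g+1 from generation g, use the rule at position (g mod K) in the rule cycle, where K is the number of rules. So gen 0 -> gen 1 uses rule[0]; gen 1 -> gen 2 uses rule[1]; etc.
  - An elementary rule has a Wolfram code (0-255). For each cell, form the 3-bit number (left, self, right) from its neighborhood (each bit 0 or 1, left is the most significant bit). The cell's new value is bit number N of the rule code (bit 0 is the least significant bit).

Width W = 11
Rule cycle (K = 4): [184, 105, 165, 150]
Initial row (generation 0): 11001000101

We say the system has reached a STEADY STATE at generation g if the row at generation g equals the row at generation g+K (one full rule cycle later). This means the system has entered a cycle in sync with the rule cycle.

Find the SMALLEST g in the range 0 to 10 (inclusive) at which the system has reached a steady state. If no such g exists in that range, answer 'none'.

Gen 0: 11001000101
Gen 1 (rule 184): 10100100010
Gen 2 (rule 105): 01000001000
Gen 3 (rule 165): 01011101011
Gen 4 (rule 150): 11001001000
Gen 5 (rule 184): 10100100100
Gen 6 (rule 105): 01000000001
Gen 7 (rule 165): 01011111101
Gen 8 (rule 150): 11001111001
Gen 9 (rule 184): 10101110100
Gen 10 (rule 105): 01011011001
Gen 11 (rule 165): 01100100001
Gen 12 (rule 150): 10011110011
Gen 13 (rule 184): 01011101010
Gen 14 (rule 105): 00110110100

Answer: none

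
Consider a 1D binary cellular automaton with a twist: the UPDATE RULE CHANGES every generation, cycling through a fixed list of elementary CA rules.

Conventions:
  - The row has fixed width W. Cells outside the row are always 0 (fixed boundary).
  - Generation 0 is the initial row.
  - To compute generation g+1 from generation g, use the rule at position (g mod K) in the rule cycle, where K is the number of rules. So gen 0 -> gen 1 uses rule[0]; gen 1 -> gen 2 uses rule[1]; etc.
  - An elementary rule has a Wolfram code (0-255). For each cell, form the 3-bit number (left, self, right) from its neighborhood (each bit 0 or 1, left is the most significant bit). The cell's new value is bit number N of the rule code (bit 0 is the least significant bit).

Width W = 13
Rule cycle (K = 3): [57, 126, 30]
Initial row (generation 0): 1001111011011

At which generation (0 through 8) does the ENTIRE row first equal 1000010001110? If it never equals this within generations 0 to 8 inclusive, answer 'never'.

Gen 0: 1001111011011
Gen 1 (rule 57): 0101000110110
Gen 2 (rule 126): 1111101111111
Gen 3 (rule 30): 1000001000000
Gen 4 (rule 57): 0111100111111
Gen 5 (rule 126): 1100111100001
Gen 6 (rule 30): 1011100010011
Gen 7 (rule 57): 0110011001010
Gen 8 (rule 126): 1111111111111

Answer: never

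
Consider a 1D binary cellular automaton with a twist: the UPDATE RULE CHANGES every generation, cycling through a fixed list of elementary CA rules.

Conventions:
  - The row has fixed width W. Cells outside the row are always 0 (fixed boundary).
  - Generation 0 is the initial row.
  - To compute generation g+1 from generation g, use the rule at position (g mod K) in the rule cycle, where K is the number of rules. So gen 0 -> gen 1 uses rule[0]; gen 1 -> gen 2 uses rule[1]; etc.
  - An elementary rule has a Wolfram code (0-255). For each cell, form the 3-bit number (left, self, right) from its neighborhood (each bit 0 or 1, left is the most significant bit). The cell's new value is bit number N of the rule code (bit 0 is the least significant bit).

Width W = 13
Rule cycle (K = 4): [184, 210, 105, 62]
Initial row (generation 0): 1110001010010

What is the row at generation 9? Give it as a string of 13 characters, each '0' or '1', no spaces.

Gen 0: 1110001010010
Gen 1 (rule 184): 1101000101001
Gen 2 (rule 210): 0100101000110
Gen 3 (rule 105): 0000010010110
Gen 4 (rule 62): 0000111111101
Gen 5 (rule 184): 0000111111010
Gen 6 (rule 210): 0001011111001
Gen 7 (rule 105): 1100110001000
Gen 8 (rule 62): 1011101011100
Gen 9 (rule 184): 0111010111010

Answer: 0111010111010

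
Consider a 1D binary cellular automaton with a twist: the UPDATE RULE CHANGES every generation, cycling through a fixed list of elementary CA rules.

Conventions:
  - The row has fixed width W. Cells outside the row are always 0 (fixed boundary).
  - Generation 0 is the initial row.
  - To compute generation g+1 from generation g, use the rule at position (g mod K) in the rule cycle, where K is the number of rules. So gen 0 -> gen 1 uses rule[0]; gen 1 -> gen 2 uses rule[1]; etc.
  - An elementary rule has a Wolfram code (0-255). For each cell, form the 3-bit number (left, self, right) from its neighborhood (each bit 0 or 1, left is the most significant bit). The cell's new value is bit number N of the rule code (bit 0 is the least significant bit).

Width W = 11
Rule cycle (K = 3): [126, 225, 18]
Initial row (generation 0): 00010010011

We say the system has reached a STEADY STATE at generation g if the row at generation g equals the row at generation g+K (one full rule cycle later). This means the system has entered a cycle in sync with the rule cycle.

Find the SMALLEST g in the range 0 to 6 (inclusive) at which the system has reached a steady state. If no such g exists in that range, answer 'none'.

Answer: 6

Derivation:
Gen 0: 00010010011
Gen 1 (rule 126): 00111111111
Gen 2 (rule 225): 10011111111
Gen 3 (rule 18): 01100000000
Gen 4 (rule 126): 11110000000
Gen 5 (rule 225): 01110111111
Gen 6 (rule 18): 10000000000
Gen 7 (rule 126): 11000000000
Gen 8 (rule 225): 01011111111
Gen 9 (rule 18): 10000000000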